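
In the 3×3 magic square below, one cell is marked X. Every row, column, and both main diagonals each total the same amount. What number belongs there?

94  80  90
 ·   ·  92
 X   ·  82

Column 3 is complete and sums to 264; that is the magic constant.
Main diagonal must total 264; the given cells sum to 176, so (2,2) = 88.
The remaining cell in anti-diagonal is (3,1) = 264 − 178 = 86.

86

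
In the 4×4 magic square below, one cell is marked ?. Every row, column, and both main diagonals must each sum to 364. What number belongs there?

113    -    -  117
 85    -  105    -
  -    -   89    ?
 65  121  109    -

97

Using row 4: 65 + 121 + 109 + ? → (4,4) = 364 − 295 = 69.
From column 1, 364 − (113 + 85 + 65) gives (3,1) = 101.
Using column 3: 105 + 89 + 109 + ? → (1,3) = 364 − 303 = 61.
From main diagonal, 364 − (113 + 89 + 69) gives (2,2) = 93.
Anti-diagonal must total 364; the given cells sum to 287, so (3,2) = 77.
Row 1 needs 364; the known cells sum to 291, so (1,2) = 73.
Using row 2: 85 + 93 + 105 + ? → (2,4) = 364 − 283 = 81.
Using row 3: 101 + 77 + 89 + ? → (3,4) = 364 − 267 = 97.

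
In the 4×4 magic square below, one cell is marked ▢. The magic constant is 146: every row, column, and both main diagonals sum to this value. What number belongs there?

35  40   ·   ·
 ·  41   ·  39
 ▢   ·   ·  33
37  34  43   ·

44

Row 4: 37 + 34 + 43 + ? = 146, so (4,4) = 32.
Using column 2: 40 + 41 + 34 + ? → (3,2) = 146 − 115 = 31.
Column 4: 39 + 33 + 32 + ? = 146, so (1,4) = 42.
Main diagonal must total 146; the given cells sum to 108, so (3,3) = 38.
Anti-diagonal: 42 + 31 + 37 + ? = 146, so (2,3) = 36.
Row 1 needs 146; the known cells sum to 117, so (1,3) = 29.
Using row 2: 41 + 36 + 39 + ? → (2,1) = 146 − 116 = 30.
From row 3, 146 − (31 + 38 + 33) gives (3,1) = 44.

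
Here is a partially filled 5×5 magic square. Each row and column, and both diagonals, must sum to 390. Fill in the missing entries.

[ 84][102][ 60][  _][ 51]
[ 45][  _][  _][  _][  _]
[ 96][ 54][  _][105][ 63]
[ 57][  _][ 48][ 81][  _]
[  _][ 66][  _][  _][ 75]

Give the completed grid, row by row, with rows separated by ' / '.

84 102 60 93 51 / 45 78 111 69 87 / 96 54 72 105 63 / 57 90 48 81 114 / 108 66 99 42 75

Using row 1: 84 + 102 + 60 + 51 + ? → (1,4) = 390 − 297 = 93.
Row 3 needs 390; the known cells sum to 318, so (3,3) = 72.
Column 1: 84 + 45 + 96 + 57 + ? = 390, so (5,1) = 108.
The remaining cell in main diagonal is (2,2) = 390 − 312 = 78.
Column 2 must total 390; the given cells sum to 300, so (4,2) = 90.
Anti-diagonal needs 390; the known cells sum to 321, so (2,4) = 69.
From row 4, 390 − (57 + 90 + 48 + 81) gives (4,5) = 114.
The remaining cell in column 4 is (5,4) = 390 − 348 = 42.
Column 5: 51 + 63 + 114 + 75 + ? = 390, so (2,5) = 87.
Row 2 must total 390; the given cells sum to 279, so (2,3) = 111.
Row 5: 108 + 66 + 42 + 75 + ? = 390, so (5,3) = 99.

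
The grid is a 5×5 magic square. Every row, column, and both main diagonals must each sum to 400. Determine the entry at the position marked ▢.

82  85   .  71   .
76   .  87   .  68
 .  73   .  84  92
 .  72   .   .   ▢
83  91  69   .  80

86

From row 5, 400 − (83 + 91 + 69 + 80) gives (5,4) = 77.
The remaining cell in column 2 is (2,2) = 400 − 321 = 79.
Row 2 must total 400; the given cells sum to 310, so (2,4) = 90.
Column 4 needs 400; the known cells sum to 322, so (4,4) = 78.
The remaining cell in main diagonal is (3,3) = 400 − 319 = 81.
Using anti-diagonal: 90 + 81 + 72 + 83 + ? → (1,5) = 400 − 326 = 74.
Using row 1: 82 + 85 + 71 + 74 + ? → (1,3) = 400 − 312 = 88.
From row 3, 400 − (73 + 81 + 84 + 92) gives (3,1) = 70.
Column 1 needs 400; the known cells sum to 311, so (4,1) = 89.
Column 3: 88 + 87 + 81 + 69 + ? = 400, so (4,3) = 75.
Column 5 must total 400; the given cells sum to 314, so (4,5) = 86.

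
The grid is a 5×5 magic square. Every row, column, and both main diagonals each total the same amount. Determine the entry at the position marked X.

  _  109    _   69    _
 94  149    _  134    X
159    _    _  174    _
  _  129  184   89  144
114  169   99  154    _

Column 4 is complete and sums to 620; that is the magic constant.
From row 4, 620 − (129 + 184 + 89 + 144) gives (4,1) = 74.
Row 5 must total 620; the given cells sum to 536, so (5,5) = 84.
Using column 1: 94 + 159 + 74 + 114 + ? → (1,1) = 620 − 441 = 179.
Column 2 must total 620; the given cells sum to 556, so (3,2) = 64.
Main diagonal: 179 + 149 + 89 + 84 + ? = 620, so (3,3) = 119.
Anti-diagonal needs 620; the known cells sum to 496, so (1,5) = 124.
The remaining cell in row 1 is (1,3) = 620 − 481 = 139.
Row 3 needs 620; the known cells sum to 516, so (3,5) = 104.
From column 3, 620 − (139 + 119 + 184 + 99) gives (2,3) = 79.
The remaining cell in column 5 is (2,5) = 620 − 456 = 164.

164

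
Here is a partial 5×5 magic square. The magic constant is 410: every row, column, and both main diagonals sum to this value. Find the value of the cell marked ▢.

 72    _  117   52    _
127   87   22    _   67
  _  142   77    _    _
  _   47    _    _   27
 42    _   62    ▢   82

122

Using row 2: 127 + 87 + 22 + 67 + ? → (2,4) = 410 − 303 = 107.
Column 3 needs 410; the known cells sum to 278, so (4,3) = 132.
From main diagonal, 410 − (72 + 87 + 77 + 82) gives (4,4) = 92.
From anti-diagonal, 410 − (107 + 77 + 47 + 42) gives (1,5) = 137.
Using row 1: 72 + 117 + 52 + 137 + ? → (1,2) = 410 − 378 = 32.
Using row 4: 47 + 132 + 92 + 27 + ? → (4,1) = 410 − 298 = 112.
From column 1, 410 − (72 + 127 + 112 + 42) gives (3,1) = 57.
Column 2: 32 + 87 + 142 + 47 + ? = 410, so (5,2) = 102.
The remaining cell in column 5 is (3,5) = 410 − 313 = 97.
The remaining cell in row 3 is (3,4) = 410 − 373 = 37.
The remaining cell in row 5 is (5,4) = 410 − 288 = 122.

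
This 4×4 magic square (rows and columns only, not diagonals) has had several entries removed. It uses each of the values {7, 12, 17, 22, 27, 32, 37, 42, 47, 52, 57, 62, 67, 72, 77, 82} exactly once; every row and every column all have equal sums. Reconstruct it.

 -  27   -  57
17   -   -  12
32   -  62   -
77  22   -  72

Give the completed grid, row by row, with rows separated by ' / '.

52 27 42 57 / 17 82 67 12 / 32 47 62 37 / 77 22 7 72

The 16 entries sum to 712, so each line sums to 712/4 = 178.
Using row 4: 77 + 22 + 72 + ? → (4,3) = 178 − 171 = 7.
Using column 1: 17 + 32 + 77 + ? → (1,1) = 178 − 126 = 52.
Column 4 needs 178; the known cells sum to 141, so (3,4) = 37.
From row 1, 178 − (52 + 27 + 57) gives (1,3) = 42.
From row 3, 178 − (32 + 62 + 37) gives (3,2) = 47.
Column 2 needs 178; the known cells sum to 96, so (2,2) = 82.
Column 3: 42 + 62 + 7 + ? = 178, so (2,3) = 67.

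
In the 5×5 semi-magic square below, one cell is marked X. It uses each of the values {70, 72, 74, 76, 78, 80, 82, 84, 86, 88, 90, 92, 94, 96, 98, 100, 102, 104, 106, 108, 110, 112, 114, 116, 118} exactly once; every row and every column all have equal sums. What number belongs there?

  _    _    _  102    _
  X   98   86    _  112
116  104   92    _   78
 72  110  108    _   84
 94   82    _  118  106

100

The 25 entries sum to 2350, so each line sums to 2350/5 = 470.
Using row 3: 116 + 104 + 92 + 78 + ? → (3,4) = 470 − 390 = 80.
Row 4: 72 + 110 + 108 + 84 + ? = 470, so (4,4) = 96.
Row 5 needs 470; the known cells sum to 400, so (5,3) = 70.
The remaining cell in column 2 is (1,2) = 470 − 394 = 76.
Using column 3: 86 + 92 + 108 + 70 + ? → (1,3) = 470 − 356 = 114.
Using column 4: 102 + 80 + 96 + 118 + ? → (2,4) = 470 − 396 = 74.
Column 5 must total 470; the given cells sum to 380, so (1,5) = 90.
Row 1 needs 470; the known cells sum to 382, so (1,1) = 88.
Row 2: 98 + 86 + 74 + 112 + ? = 470, so (2,1) = 100.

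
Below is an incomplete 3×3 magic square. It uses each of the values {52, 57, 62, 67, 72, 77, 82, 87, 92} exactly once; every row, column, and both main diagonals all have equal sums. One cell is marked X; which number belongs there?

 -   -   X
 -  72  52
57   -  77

The 9 entries sum to 648, so each line sums to 648/3 = 216.
From row 2, 216 − (72 + 52) gives (2,1) = 92.
The remaining cell in row 3 is (3,2) = 216 − 134 = 82.
The remaining cell in column 1 is (1,1) = 216 − 149 = 67.
The remaining cell in column 2 is (1,2) = 216 − 154 = 62.
Column 3: 52 + 77 + ? = 216, so (1,3) = 87.

87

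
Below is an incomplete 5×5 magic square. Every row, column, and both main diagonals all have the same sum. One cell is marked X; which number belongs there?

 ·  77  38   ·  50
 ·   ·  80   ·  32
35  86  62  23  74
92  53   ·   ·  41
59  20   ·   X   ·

Row 3 is complete and sums to 280; that is the magic constant.
Column 2: 77 + 86 + 53 + 20 + ? = 280, so (2,2) = 44.
From column 5, 280 − (50 + 32 + 74 + 41) gives (5,5) = 83.
The remaining cell in anti-diagonal is (2,4) = 280 − 224 = 56.
Row 2: 44 + 80 + 56 + 32 + ? = 280, so (2,1) = 68.
Using column 1: 68 + 35 + 92 + 59 + ? → (1,1) = 280 − 254 = 26.
The remaining cell in main diagonal is (4,4) = 280 − 215 = 65.
Row 1 needs 280; the known cells sum to 191, so (1,4) = 89.
The remaining cell in row 4 is (4,3) = 280 − 251 = 29.
From column 3, 280 − (38 + 80 + 62 + 29) gives (5,3) = 71.
Column 4 needs 280; the known cells sum to 233, so (5,4) = 47.

47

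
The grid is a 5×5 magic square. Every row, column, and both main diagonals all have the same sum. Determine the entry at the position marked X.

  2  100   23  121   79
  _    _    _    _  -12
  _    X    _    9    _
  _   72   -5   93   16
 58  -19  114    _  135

128

Row 1 is complete and sums to 325; that is the magic constant.
From row 4, 325 − (72 + (-5) + 93 + 16) gives (4,1) = 149.
Row 5 must total 325; the given cells sum to 288, so (5,4) = 37.
Column 4 must total 325; the given cells sum to 260, so (2,4) = 65.
Using column 5: 79 + (-12) + 16 + 135 + ? → (3,5) = 325 − 218 = 107.
Anti-diagonal: 79 + 65 + 72 + 58 + ? = 325, so (3,3) = 51.
Column 3 needs 325; the known cells sum to 183, so (2,3) = 142.
Main diagonal needs 325; the known cells sum to 281, so (2,2) = 44.
From row 2, 325 − (44 + 142 + 65 + (-12)) gives (2,1) = 86.
Column 1 needs 325; the known cells sum to 295, so (3,1) = 30.
Column 2: 100 + 44 + 72 + (-19) + ? = 325, so (3,2) = 128.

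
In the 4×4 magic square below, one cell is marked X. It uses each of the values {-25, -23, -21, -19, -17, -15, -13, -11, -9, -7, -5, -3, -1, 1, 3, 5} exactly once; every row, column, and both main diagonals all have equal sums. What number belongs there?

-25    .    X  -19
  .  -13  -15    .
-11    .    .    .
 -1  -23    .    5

3

The 16 entries sum to -160, so each line sums to -160/4 = -40.
Row 4: -1 + (-23) + 5 + ? = -40, so (4,3) = -21.
Column 1 must total -40; the given cells sum to -37, so (2,1) = -3.
Main diagonal needs -40; the known cells sum to -33, so (3,3) = -7.
The remaining cell in anti-diagonal is (3,2) = -40 − (-35) = -5.
Using row 2: -3 + (-13) + (-15) + ? → (2,4) = -40 − (-31) = -9.
Using row 3: -11 + (-5) + (-7) + ? → (3,4) = -40 − (-23) = -17.
The remaining cell in column 2 is (1,2) = -40 − (-41) = 1.
The remaining cell in column 3 is (1,3) = -40 − (-43) = 3.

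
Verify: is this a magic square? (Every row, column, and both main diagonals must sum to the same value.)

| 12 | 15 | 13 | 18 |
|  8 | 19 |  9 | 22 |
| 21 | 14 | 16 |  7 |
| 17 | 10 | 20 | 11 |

Yes

Row 1: 12 + 15 + 13 + 18 = 58.
Row 2: 8 + 19 + 9 + 22 = 58.
Row 3: 21 + 14 + 16 + 7 = 58.
Row 4: 17 + 10 + 20 + 11 = 58.
Column 1: 12 + 8 + 21 + 17 = 58.
Column 2: 15 + 19 + 14 + 10 = 58.
Column 3: 13 + 9 + 16 + 20 = 58.
Column 4: 18 + 22 + 7 + 11 = 58.
Main diagonal: 12 + 19 + 16 + 11 = 58.
Anti-diagonal: 18 + 9 + 14 + 17 = 58.
All lines sum to 58.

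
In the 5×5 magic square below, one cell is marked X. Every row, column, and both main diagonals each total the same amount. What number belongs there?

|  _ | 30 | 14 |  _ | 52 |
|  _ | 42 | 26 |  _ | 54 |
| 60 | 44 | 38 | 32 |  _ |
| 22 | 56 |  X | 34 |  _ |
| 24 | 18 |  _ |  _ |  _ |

Column 2 is complete and sums to 190; that is the magic constant.
Row 3 needs 190; the known cells sum to 174, so (3,5) = 16.
Anti-diagonal must total 190; the given cells sum to 170, so (2,4) = 20.
Using row 2: 42 + 26 + 20 + 54 + ? → (2,1) = 190 − 142 = 48.
Column 1 must total 190; the given cells sum to 154, so (1,1) = 36.
From main diagonal, 190 − (36 + 42 + 38 + 34) gives (5,5) = 40.
Using row 1: 36 + 30 + 14 + 52 + ? → (1,4) = 190 − 132 = 58.
Column 4 needs 190; the known cells sum to 144, so (5,4) = 46.
The remaining cell in column 5 is (4,5) = 190 − 162 = 28.
Row 4: 22 + 56 + 34 + 28 + ? = 190, so (4,3) = 50.

50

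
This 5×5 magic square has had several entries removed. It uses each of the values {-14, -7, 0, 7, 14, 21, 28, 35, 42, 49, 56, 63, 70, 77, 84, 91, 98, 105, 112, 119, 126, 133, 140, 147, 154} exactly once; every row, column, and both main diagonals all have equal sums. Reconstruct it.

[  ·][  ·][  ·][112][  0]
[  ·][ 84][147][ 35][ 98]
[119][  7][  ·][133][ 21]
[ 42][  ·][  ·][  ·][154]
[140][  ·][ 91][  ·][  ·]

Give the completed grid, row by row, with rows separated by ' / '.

63 126 49 112 0 / -14 84 147 35 98 / 119 7 70 133 21 / 42 105 -7 56 154 / 140 28 91 14 77

The 25 entries sum to 1750, so each line sums to 1750/5 = 350.
Row 2 needs 350; the known cells sum to 364, so (2,1) = -14.
Row 3 must total 350; the given cells sum to 280, so (3,3) = 70.
Column 1 must total 350; the given cells sum to 287, so (1,1) = 63.
Using column 5: 0 + 98 + 21 + 154 + ? → (5,5) = 350 − 273 = 77.
Using main diagonal: 63 + 84 + 70 + 77 + ? → (4,4) = 350 − 294 = 56.
From anti-diagonal, 350 − (0 + 35 + 70 + 140) gives (4,2) = 105.
The remaining cell in row 4 is (4,3) = 350 − 357 = -7.
From column 3, 350 − (147 + 70 + (-7) + 91) gives (1,3) = 49.
Column 4 must total 350; the given cells sum to 336, so (5,4) = 14.
From row 1, 350 − (63 + 49 + 112 + 0) gives (1,2) = 126.
Using row 5: 140 + 91 + 14 + 77 + ? → (5,2) = 350 − 322 = 28.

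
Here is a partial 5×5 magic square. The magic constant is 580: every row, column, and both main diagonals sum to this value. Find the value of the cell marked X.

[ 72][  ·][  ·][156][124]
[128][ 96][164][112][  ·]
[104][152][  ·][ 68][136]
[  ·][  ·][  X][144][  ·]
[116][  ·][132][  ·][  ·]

76

From row 2, 580 − (128 + 96 + 164 + 112) gives (2,5) = 80.
Row 3: 104 + 152 + 68 + 136 + ? = 580, so (3,3) = 120.
Column 1 needs 580; the known cells sum to 420, so (4,1) = 160.
Column 4 must total 580; the given cells sum to 480, so (5,4) = 100.
Using main diagonal: 72 + 96 + 120 + 144 + ? → (5,5) = 580 − 432 = 148.
Anti-diagonal: 124 + 112 + 120 + 116 + ? = 580, so (4,2) = 108.
Row 5 must total 580; the given cells sum to 496, so (5,2) = 84.
From column 2, 580 − (96 + 152 + 108 + 84) gives (1,2) = 140.
Using column 5: 124 + 80 + 136 + 148 + ? → (4,5) = 580 − 488 = 92.
Row 1 needs 580; the known cells sum to 492, so (1,3) = 88.
Using row 4: 160 + 108 + 144 + 92 + ? → (4,3) = 580 − 504 = 76.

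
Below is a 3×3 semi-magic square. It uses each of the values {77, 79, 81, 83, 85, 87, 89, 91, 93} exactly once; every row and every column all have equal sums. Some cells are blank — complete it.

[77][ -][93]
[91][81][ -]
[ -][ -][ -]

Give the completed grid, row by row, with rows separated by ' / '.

The 9 entries sum to 765, so each line sums to 765/3 = 255.
Row 1 must total 255; the given cells sum to 170, so (1,2) = 85.
Row 2 needs 255; the known cells sum to 172, so (2,3) = 83.
Column 1 must total 255; the given cells sum to 168, so (3,1) = 87.
Column 2: 85 + 81 + ? = 255, so (3,2) = 89.
Column 3 needs 255; the known cells sum to 176, so (3,3) = 79.

77 85 93 / 91 81 83 / 87 89 79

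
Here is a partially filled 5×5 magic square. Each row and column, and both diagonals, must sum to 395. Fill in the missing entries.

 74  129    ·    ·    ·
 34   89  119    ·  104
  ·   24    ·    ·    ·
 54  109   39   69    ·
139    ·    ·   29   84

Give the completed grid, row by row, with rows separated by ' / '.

Using row 2: 34 + 89 + 119 + 104 + ? → (2,4) = 395 − 346 = 49.
The remaining cell in row 4 is (4,5) = 395 − 271 = 124.
Column 1: 74 + 34 + 54 + 139 + ? = 395, so (3,1) = 94.
Using column 2: 129 + 89 + 24 + 109 + ? → (5,2) = 395 − 351 = 44.
Using main diagonal: 74 + 89 + 69 + 84 + ? → (3,3) = 395 − 316 = 79.
From anti-diagonal, 395 − (49 + 79 + 109 + 139) gives (1,5) = 19.
Row 5 needs 395; the known cells sum to 296, so (5,3) = 99.
Column 3 must total 395; the given cells sum to 336, so (1,3) = 59.
The remaining cell in column 5 is (3,5) = 395 − 331 = 64.
Row 1: 74 + 129 + 59 + 19 + ? = 395, so (1,4) = 114.
Row 3: 94 + 24 + 79 + 64 + ? = 395, so (3,4) = 134.

74 129 59 114 19 / 34 89 119 49 104 / 94 24 79 134 64 / 54 109 39 69 124 / 139 44 99 29 84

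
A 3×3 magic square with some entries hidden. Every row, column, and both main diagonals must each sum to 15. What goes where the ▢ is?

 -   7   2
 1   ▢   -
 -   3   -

5

From row 1, 15 − (7 + 2) gives (1,1) = 6.
Column 1 must total 15; the given cells sum to 7, so (3,1) = 8.
Column 2 must total 15; the given cells sum to 10, so (2,2) = 5.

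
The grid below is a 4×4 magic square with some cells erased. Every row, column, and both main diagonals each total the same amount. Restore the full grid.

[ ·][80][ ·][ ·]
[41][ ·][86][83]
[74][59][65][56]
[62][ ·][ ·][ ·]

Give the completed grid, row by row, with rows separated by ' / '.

Row 3 is already complete: 74 + 59 + 65 + 56 = 254, so that is the magic constant.
From row 2, 254 − (41 + 86 + 83) gives (2,2) = 44.
Column 1: 41 + 74 + 62 + ? = 254, so (1,1) = 77.
Using column 2: 80 + 44 + 59 + ? → (4,2) = 254 − 183 = 71.
Main diagonal: 77 + 44 + 65 + ? = 254, so (4,4) = 68.
Anti-diagonal: 86 + 59 + 62 + ? = 254, so (1,4) = 47.
From row 1, 254 − (77 + 80 + 47) gives (1,3) = 50.
The remaining cell in row 4 is (4,3) = 254 − 201 = 53.

77 80 50 47 / 41 44 86 83 / 74 59 65 56 / 62 71 53 68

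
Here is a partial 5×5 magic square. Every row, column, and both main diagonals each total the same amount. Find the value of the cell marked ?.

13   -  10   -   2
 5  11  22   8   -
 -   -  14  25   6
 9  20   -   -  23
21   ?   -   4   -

Anti-diagonal is complete and sums to 65; that is the magic constant.
The remaining cell in row 2 is (2,5) = 65 − 46 = 19.
Column 1 needs 65; the known cells sum to 48, so (3,1) = 17.
Column 5: 2 + 19 + 6 + 23 + ? = 65, so (5,5) = 15.
Main diagonal needs 65; the known cells sum to 53, so (4,4) = 12.
The remaining cell in row 3 is (3,2) = 65 − 62 = 3.
Row 4 must total 65; the given cells sum to 64, so (4,3) = 1.
From column 3, 65 − (10 + 22 + 14 + 1) gives (5,3) = 18.
The remaining cell in column 4 is (1,4) = 65 − 49 = 16.
Row 1 needs 65; the known cells sum to 41, so (1,2) = 24.
Row 5 must total 65; the given cells sum to 58, so (5,2) = 7.

7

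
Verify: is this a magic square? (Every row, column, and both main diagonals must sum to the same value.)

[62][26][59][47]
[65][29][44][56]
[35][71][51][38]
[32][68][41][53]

Row 1: 62 + 26 + 59 + 47 = 194.
Row 2: 65 + 29 + 44 + 56 = 194.
Row 3: 35 + 71 + 51 + 38 = 195.
Row 4: 32 + 68 + 41 + 53 = 194.
Column 1: 62 + 65 + 35 + 32 = 194.
Column 2: 26 + 29 + 71 + 68 = 194.
Column 3: 59 + 44 + 51 + 41 = 195.
Column 4: 47 + 56 + 38 + 53 = 194.
Main diagonal: 62 + 29 + 51 + 53 = 195.
Anti-diagonal: 47 + 44 + 71 + 32 = 194.

No — column 1 sums to 194 but main diagonal sums to 195.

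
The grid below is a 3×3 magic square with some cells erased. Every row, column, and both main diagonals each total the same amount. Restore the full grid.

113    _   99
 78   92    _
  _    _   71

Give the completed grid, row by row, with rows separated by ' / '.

Main diagonal is already complete: 113 + 92 + 71 = 276, so that is the magic constant.
Using row 1: 113 + 99 + ? → (1,2) = 276 − 212 = 64.
From row 2, 276 − (78 + 92) gives (2,3) = 106.
The remaining cell in column 1 is (3,1) = 276 − 191 = 85.
Using column 2: 64 + 92 + ? → (3,2) = 276 − 156 = 120.

113 64 99 / 78 92 106 / 85 120 71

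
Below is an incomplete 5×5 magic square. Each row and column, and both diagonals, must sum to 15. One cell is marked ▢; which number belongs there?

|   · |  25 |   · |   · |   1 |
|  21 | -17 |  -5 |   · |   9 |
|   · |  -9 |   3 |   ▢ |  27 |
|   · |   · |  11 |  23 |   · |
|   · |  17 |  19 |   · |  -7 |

15

Row 2 must total 15; the given cells sum to 8, so (2,4) = 7.
Column 2: 25 + (-17) + (-9) + 17 + ? = 15, so (4,2) = -1.
Column 3: -5 + 3 + 11 + 19 + ? = 15, so (1,3) = -13.
Column 5: 1 + 9 + 27 + (-7) + ? = 15, so (4,5) = -15.
Main diagonal must total 15; the given cells sum to 2, so (1,1) = 13.
Anti-diagonal: 1 + 7 + 3 + (-1) + ? = 15, so (5,1) = 5.
Using row 1: 13 + 25 + (-13) + 1 + ? → (1,4) = 15 − 26 = -11.
Row 4: -1 + 11 + 23 + (-15) + ? = 15, so (4,1) = -3.
Using row 5: 5 + 17 + 19 + (-7) + ? → (5,4) = 15 − 34 = -19.
Column 1: 13 + 21 + (-3) + 5 + ? = 15, so (3,1) = -21.
Using column 4: -11 + 7 + 23 + (-19) + ? → (3,4) = 15 − 0 = 15.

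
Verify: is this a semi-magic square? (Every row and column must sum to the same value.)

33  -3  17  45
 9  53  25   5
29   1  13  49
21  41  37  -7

Row 1: 33 + (-3) + 17 + 45 = 92.
Row 2: 9 + 53 + 25 + 5 = 92.
Row 3: 29 + 1 + 13 + 49 = 92.
Row 4: 21 + 41 + 37 + (-7) = 92.
Column 1: 33 + 9 + 29 + 21 = 92.
Column 2: -3 + 53 + 1 + 41 = 92.
Column 3: 17 + 25 + 13 + 37 = 92.
Column 4: 45 + 5 + 49 + (-7) = 92.
All lines sum to 92.

Yes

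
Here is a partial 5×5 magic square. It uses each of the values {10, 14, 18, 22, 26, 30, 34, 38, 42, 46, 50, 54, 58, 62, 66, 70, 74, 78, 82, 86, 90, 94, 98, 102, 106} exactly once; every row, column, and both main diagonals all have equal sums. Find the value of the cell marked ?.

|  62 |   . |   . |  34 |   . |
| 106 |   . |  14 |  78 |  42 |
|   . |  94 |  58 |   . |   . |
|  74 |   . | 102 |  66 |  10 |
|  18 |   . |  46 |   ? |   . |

90

The 25 entries sum to 1450, so each line sums to 1450/5 = 290.
From row 2, 290 − (106 + 14 + 78 + 42) gives (2,2) = 50.
Row 4: 74 + 102 + 66 + 10 + ? = 290, so (4,2) = 38.
From column 1, 290 − (62 + 106 + 74 + 18) gives (3,1) = 30.
Column 3 must total 290; the given cells sum to 220, so (1,3) = 70.
Main diagonal must total 290; the given cells sum to 236, so (5,5) = 54.
Anti-diagonal: 78 + 58 + 38 + 18 + ? = 290, so (1,5) = 98.
The remaining cell in row 1 is (1,2) = 290 − 264 = 26.
Using column 2: 26 + 50 + 94 + 38 + ? → (5,2) = 290 − 208 = 82.
Using column 5: 98 + 42 + 10 + 54 + ? → (3,5) = 290 − 204 = 86.
Row 3 must total 290; the given cells sum to 268, so (3,4) = 22.
From row 5, 290 − (18 + 82 + 46 + 54) gives (5,4) = 90.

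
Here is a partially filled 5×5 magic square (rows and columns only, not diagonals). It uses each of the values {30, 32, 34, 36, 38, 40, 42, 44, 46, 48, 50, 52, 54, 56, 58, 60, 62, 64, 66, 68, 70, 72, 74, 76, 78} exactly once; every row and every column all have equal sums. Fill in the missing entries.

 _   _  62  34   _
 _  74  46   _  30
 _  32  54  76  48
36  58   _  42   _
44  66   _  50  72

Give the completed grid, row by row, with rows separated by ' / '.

78 40 62 34 56 / 52 74 46 68 30 / 60 32 54 76 48 / 36 58 70 42 64 / 44 66 38 50 72

The 25 entries sum to 1350, so each line sums to 1350/5 = 270.
From row 3, 270 − (32 + 54 + 76 + 48) gives (3,1) = 60.
The remaining cell in row 5 is (5,3) = 270 − 232 = 38.
Using column 2: 74 + 32 + 58 + 66 + ? → (1,2) = 270 − 230 = 40.
Column 3 needs 270; the known cells sum to 200, so (4,3) = 70.
Column 4 must total 270; the given cells sum to 202, so (2,4) = 68.
Row 2 must total 270; the given cells sum to 218, so (2,1) = 52.
Row 4 must total 270; the given cells sum to 206, so (4,5) = 64.
From column 1, 270 − (52 + 60 + 36 + 44) gives (1,1) = 78.
The remaining cell in column 5 is (1,5) = 270 − 214 = 56.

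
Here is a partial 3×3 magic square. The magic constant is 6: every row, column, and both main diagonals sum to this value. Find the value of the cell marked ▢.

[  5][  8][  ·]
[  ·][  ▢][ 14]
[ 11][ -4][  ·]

2

Row 1 must total 6; the given cells sum to 13, so (1,3) = -7.
Using row 3: 11 + (-4) + ? → (3,3) = 6 − 7 = -1.
Column 1 must total 6; the given cells sum to 16, so (2,1) = -10.
Column 2 must total 6; the given cells sum to 4, so (2,2) = 2.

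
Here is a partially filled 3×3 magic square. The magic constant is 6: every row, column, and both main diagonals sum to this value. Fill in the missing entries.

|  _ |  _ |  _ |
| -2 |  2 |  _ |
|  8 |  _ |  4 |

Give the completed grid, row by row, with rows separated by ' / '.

Row 2 must total 6; the given cells sum to 0, so (2,3) = 6.
Row 3 must total 6; the given cells sum to 12, so (3,2) = -6.
The remaining cell in column 1 is (1,1) = 6 − 6 = 0.
Using column 2: 2 + (-6) + ? → (1,2) = 6 − (-4) = 10.
Using column 3: 6 + 4 + ? → (1,3) = 6 − 10 = -4.

0 10 -4 / -2 2 6 / 8 -6 4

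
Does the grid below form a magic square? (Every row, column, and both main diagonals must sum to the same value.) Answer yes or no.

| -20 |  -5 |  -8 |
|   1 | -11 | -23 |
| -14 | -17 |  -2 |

Row 1: -20 + (-5) + (-8) = -33.
Row 2: 1 + (-11) + (-23) = -33.
Row 3: -14 + (-17) + (-2) = -33.
Column 1: -20 + 1 + (-14) = -33.
Column 2: -5 + (-11) + (-17) = -33.
Column 3: -8 + (-23) + (-2) = -33.
Main diagonal: -20 + (-11) + (-2) = -33.
Anti-diagonal: -8 + (-11) + (-14) = -33.
All lines sum to -33.

Yes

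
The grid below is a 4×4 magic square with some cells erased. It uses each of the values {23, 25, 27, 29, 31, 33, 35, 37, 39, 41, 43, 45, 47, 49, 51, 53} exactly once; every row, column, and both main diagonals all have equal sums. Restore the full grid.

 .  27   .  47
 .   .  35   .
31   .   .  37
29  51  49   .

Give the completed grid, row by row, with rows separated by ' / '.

53 27 25 47 / 39 33 35 45 / 31 41 43 37 / 29 51 49 23

The 16 entries sum to 608, so each line sums to 608/4 = 152.
Using row 4: 29 + 51 + 49 + ? → (4,4) = 152 − 129 = 23.
From column 4, 152 − (47 + 37 + 23) gives (2,4) = 45.
Anti-diagonal needs 152; the known cells sum to 111, so (3,2) = 41.
From row 3, 152 − (31 + 41 + 37) gives (3,3) = 43.
Using column 2: 27 + 41 + 51 + ? → (2,2) = 152 − 119 = 33.
From column 3, 152 − (35 + 43 + 49) gives (1,3) = 25.
From main diagonal, 152 − (33 + 43 + 23) gives (1,1) = 53.
Using row 2: 33 + 35 + 45 + ? → (2,1) = 152 − 113 = 39.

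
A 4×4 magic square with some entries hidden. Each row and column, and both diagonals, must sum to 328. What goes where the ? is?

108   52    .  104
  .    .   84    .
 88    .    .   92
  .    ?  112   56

100

Using row 1: 108 + 52 + 104 + ? → (1,3) = 328 − 264 = 64.
The remaining cell in column 3 is (3,3) = 328 − 260 = 68.
From column 4, 328 − (104 + 92 + 56) gives (2,4) = 76.
Main diagonal must total 328; the given cells sum to 232, so (2,2) = 96.
From row 2, 328 − (96 + 84 + 76) gives (2,1) = 72.
The remaining cell in row 3 is (3,2) = 328 − 248 = 80.
Column 1 needs 328; the known cells sum to 268, so (4,1) = 60.
From column 2, 328 − (52 + 96 + 80) gives (4,2) = 100.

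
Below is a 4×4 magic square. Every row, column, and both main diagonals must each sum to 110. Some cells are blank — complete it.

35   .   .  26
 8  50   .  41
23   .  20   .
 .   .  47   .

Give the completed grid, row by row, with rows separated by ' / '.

Using row 2: 8 + 50 + 41 + ? → (2,3) = 110 − 99 = 11.
Column 1 needs 110; the known cells sum to 66, so (4,1) = 44.
Column 3 must total 110; the given cells sum to 78, so (1,3) = 32.
Main diagonal needs 110; the known cells sum to 105, so (4,4) = 5.
Anti-diagonal: 26 + 11 + 44 + ? = 110, so (3,2) = 29.
Row 1 must total 110; the given cells sum to 93, so (1,2) = 17.
Row 3: 23 + 29 + 20 + ? = 110, so (3,4) = 38.
Row 4 needs 110; the known cells sum to 96, so (4,2) = 14.

35 17 32 26 / 8 50 11 41 / 23 29 20 38 / 44 14 47 5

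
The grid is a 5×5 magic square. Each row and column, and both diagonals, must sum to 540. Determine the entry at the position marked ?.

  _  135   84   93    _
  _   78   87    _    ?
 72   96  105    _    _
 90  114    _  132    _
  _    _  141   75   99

The remaining cell in column 2 is (5,2) = 540 − 423 = 117.
From column 3, 540 − (84 + 87 + 105 + 141) gives (4,3) = 123.
Main diagonal: 78 + 105 + 132 + 99 + ? = 540, so (1,1) = 126.
Row 1 needs 540; the known cells sum to 438, so (1,5) = 102.
The remaining cell in row 4 is (4,5) = 540 − 459 = 81.
The remaining cell in row 5 is (5,1) = 540 − 432 = 108.
Column 1: 126 + 72 + 90 + 108 + ? = 540, so (2,1) = 144.
Anti-diagonal must total 540; the given cells sum to 429, so (2,4) = 111.
Using row 2: 144 + 78 + 87 + 111 + ? → (2,5) = 540 − 420 = 120.

120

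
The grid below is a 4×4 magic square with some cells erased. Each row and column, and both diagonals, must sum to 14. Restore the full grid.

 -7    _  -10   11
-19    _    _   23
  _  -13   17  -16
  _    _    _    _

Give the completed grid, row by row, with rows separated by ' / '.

-7 20 -10 11 / -19 8 2 23 / 26 -13 17 -16 / 14 -1 5 -4

Row 1 needs 14; the known cells sum to -6, so (1,2) = 20.
Row 3: -13 + 17 + (-16) + ? = 14, so (3,1) = 26.
Column 1 must total 14; the given cells sum to 0, so (4,1) = 14.
Column 4 needs 14; the known cells sum to 18, so (4,4) = -4.
Main diagonal: -7 + 17 + (-4) + ? = 14, so (2,2) = 8.
Using anti-diagonal: 11 + (-13) + 14 + ? → (2,3) = 14 − 12 = 2.
Column 2 needs 14; the known cells sum to 15, so (4,2) = -1.
Column 3: -10 + 2 + 17 + ? = 14, so (4,3) = 5.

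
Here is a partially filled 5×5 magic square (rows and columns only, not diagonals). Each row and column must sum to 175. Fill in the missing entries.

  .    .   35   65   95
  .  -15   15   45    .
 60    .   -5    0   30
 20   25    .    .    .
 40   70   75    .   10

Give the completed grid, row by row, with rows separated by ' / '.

From row 3, 175 − (60 + (-5) + 0 + 30) gives (3,2) = 90.
Row 5 must total 175; the given cells sum to 195, so (5,4) = -20.
From column 2, 175 − (-15 + 90 + 25 + 70) gives (1,2) = 5.
From column 3, 175 − (35 + 15 + (-5) + 75) gives (4,3) = 55.
Column 4 must total 175; the given cells sum to 90, so (4,4) = 85.
The remaining cell in row 1 is (1,1) = 175 − 200 = -25.
The remaining cell in row 4 is (4,5) = 175 − 185 = -10.
From column 1, 175 − (-25 + 60 + 20 + 40) gives (2,1) = 80.
Column 5 must total 175; the given cells sum to 125, so (2,5) = 50.

-25 5 35 65 95 / 80 -15 15 45 50 / 60 90 -5 0 30 / 20 25 55 85 -10 / 40 70 75 -20 10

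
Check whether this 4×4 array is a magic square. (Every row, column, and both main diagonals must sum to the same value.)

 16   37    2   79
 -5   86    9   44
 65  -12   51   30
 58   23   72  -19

Yes

Row 1: 16 + 37 + 2 + 79 = 134.
Row 2: -5 + 86 + 9 + 44 = 134.
Row 3: 65 + (-12) + 51 + 30 = 134.
Row 4: 58 + 23 + 72 + (-19) = 134.
Column 1: 16 + (-5) + 65 + 58 = 134.
Column 2: 37 + 86 + (-12) + 23 = 134.
Column 3: 2 + 9 + 51 + 72 = 134.
Column 4: 79 + 44 + 30 + (-19) = 134.
Main diagonal: 16 + 86 + 51 + (-19) = 134.
Anti-diagonal: 79 + 9 + (-12) + 58 = 134.
All lines sum to 134.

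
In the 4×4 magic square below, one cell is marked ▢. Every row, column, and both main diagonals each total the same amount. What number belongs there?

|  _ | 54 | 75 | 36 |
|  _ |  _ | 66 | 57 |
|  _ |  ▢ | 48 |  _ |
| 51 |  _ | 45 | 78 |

81

Column 3 is complete and sums to 234; that is the magic constant.
Row 1: 54 + 75 + 36 + ? = 234, so (1,1) = 69.
Using row 4: 51 + 45 + 78 + ? → (4,2) = 234 − 174 = 60.
The remaining cell in column 4 is (3,4) = 234 − 171 = 63.
Using main diagonal: 69 + 48 + 78 + ? → (2,2) = 234 − 195 = 39.
The remaining cell in anti-diagonal is (3,2) = 234 − 153 = 81.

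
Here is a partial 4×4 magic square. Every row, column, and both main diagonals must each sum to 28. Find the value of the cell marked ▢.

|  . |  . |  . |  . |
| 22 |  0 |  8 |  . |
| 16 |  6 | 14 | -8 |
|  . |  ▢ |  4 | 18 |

From row 2, 28 − (22 + 0 + 8) gives (2,4) = -2.
The remaining cell in column 3 is (1,3) = 28 − 26 = 2.
From column 4, 28 − (-2 + (-8) + 18) gives (1,4) = 20.
Using main diagonal: 0 + 14 + 18 + ? → (1,1) = 28 − 32 = -4.
Using anti-diagonal: 20 + 8 + 6 + ? → (4,1) = 28 − 34 = -6.
Using row 1: -4 + 2 + 20 + ? → (1,2) = 28 − 18 = 10.
From row 4, 28 − (-6 + 4 + 18) gives (4,2) = 12.

12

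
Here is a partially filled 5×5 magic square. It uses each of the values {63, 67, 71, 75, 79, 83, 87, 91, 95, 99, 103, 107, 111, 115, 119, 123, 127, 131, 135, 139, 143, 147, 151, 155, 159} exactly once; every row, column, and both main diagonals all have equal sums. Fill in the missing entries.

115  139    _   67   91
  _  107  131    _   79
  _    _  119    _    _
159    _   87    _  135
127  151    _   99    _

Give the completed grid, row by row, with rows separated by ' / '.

The 25 entries sum to 2775, so each line sums to 2775/5 = 555.
Row 1 needs 555; the known cells sum to 412, so (1,3) = 143.
Column 3: 143 + 131 + 119 + 87 + ? = 555, so (5,3) = 75.
Row 5 needs 555; the known cells sum to 452, so (5,5) = 103.
Column 5: 91 + 79 + 135 + 103 + ? = 555, so (3,5) = 147.
Main diagonal must total 555; the given cells sum to 444, so (4,4) = 111.
From row 4, 555 − (159 + 87 + 111 + 135) gives (4,2) = 63.
Column 2 needs 555; the known cells sum to 460, so (3,2) = 95.
The remaining cell in anti-diagonal is (2,4) = 555 − 400 = 155.
From row 2, 555 − (107 + 131 + 155 + 79) gives (2,1) = 83.
From column 1, 555 − (115 + 83 + 159 + 127) gives (3,1) = 71.
From column 4, 555 − (67 + 155 + 111 + 99) gives (3,4) = 123.

115 139 143 67 91 / 83 107 131 155 79 / 71 95 119 123 147 / 159 63 87 111 135 / 127 151 75 99 103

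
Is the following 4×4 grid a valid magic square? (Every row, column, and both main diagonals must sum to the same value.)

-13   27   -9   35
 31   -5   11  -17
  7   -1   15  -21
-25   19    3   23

No — row 2 sums to 20 but row 1 sums to 40.

Row 1: -13 + 27 + (-9) + 35 = 40.
Row 2: 31 + (-5) + 11 + (-17) = 20.
Row 3: 7 + (-1) + 15 + (-21) = 0.
Row 4: -25 + 19 + 3 + 23 = 20.
Column 1: -13 + 31 + 7 + (-25) = 0.
Column 2: 27 + (-5) + (-1) + 19 = 40.
Column 3: -9 + 11 + 15 + 3 = 20.
Column 4: 35 + (-17) + (-21) + 23 = 20.
Main diagonal: -13 + (-5) + 15 + 23 = 20.
Anti-diagonal: 35 + 11 + (-1) + (-25) = 20.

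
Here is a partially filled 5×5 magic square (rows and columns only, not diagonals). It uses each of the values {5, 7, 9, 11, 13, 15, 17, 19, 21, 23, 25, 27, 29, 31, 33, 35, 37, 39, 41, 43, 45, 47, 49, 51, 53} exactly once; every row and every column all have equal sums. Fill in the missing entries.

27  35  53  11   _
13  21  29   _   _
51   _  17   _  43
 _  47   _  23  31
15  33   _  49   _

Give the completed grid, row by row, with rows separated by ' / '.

The 25 entries sum to 725, so each line sums to 725/5 = 145.
Using row 1: 27 + 35 + 53 + 11 + ? → (1,5) = 145 − 126 = 19.
Column 1: 27 + 13 + 51 + 15 + ? = 145, so (4,1) = 39.
Column 2 needs 145; the known cells sum to 136, so (3,2) = 9.
Row 3: 51 + 9 + 17 + 43 + ? = 145, so (3,4) = 25.
Row 4 needs 145; the known cells sum to 140, so (4,3) = 5.
The remaining cell in column 3 is (5,3) = 145 − 104 = 41.
Column 4 needs 145; the known cells sum to 108, so (2,4) = 37.
Row 2: 13 + 21 + 29 + 37 + ? = 145, so (2,5) = 45.
From row 5, 145 − (15 + 33 + 41 + 49) gives (5,5) = 7.

27 35 53 11 19 / 13 21 29 37 45 / 51 9 17 25 43 / 39 47 5 23 31 / 15 33 41 49 7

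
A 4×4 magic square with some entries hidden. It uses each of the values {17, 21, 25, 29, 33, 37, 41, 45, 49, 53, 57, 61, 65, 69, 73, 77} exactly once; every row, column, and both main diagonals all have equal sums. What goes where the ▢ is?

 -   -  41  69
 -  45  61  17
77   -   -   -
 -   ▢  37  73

The 16 entries sum to 752, so each line sums to 752/4 = 188.
From row 2, 188 − (45 + 61 + 17) gives (2,1) = 65.
Column 3 needs 188; the known cells sum to 139, so (3,3) = 49.
Column 4 must total 188; the given cells sum to 159, so (3,4) = 29.
The remaining cell in main diagonal is (1,1) = 188 − 167 = 21.
From row 1, 188 − (21 + 41 + 69) gives (1,2) = 57.
Row 3: 77 + 49 + 29 + ? = 188, so (3,2) = 33.
Column 1 must total 188; the given cells sum to 163, so (4,1) = 25.
From column 2, 188 − (57 + 45 + 33) gives (4,2) = 53.

53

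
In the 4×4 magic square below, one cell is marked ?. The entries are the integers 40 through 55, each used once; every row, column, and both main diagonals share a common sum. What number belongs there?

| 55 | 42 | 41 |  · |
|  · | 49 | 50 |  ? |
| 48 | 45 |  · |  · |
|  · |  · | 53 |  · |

47

The entries are 40 through 55, which sum to 760, so each line sums to 760/4 = 190.
Row 1 needs 190; the known cells sum to 138, so (1,4) = 52.
Column 2: 42 + 49 + 45 + ? = 190, so (4,2) = 54.
From column 3, 190 − (41 + 50 + 53) gives (3,3) = 46.
Main diagonal must total 190; the given cells sum to 150, so (4,4) = 40.
Anti-diagonal must total 190; the given cells sum to 147, so (4,1) = 43.
Row 3 needs 190; the known cells sum to 139, so (3,4) = 51.
Column 1 needs 190; the known cells sum to 146, so (2,1) = 44.
Column 4 must total 190; the given cells sum to 143, so (2,4) = 47.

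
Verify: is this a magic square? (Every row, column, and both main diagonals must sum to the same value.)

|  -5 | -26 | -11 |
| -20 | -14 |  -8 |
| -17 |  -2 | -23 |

Row 1: -5 + (-26) + (-11) = -42.
Row 2: -20 + (-14) + (-8) = -42.
Row 3: -17 + (-2) + (-23) = -42.
Column 1: -5 + (-20) + (-17) = -42.
Column 2: -26 + (-14) + (-2) = -42.
Column 3: -11 + (-8) + (-23) = -42.
Main diagonal: -5 + (-14) + (-23) = -42.
Anti-diagonal: -11 + (-14) + (-17) = -42.
All lines sum to -42.

Yes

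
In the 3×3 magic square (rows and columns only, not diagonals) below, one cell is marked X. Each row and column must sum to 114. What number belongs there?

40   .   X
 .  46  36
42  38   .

Row 2 must total 114; the given cells sum to 82, so (2,1) = 32.
Row 3: 42 + 38 + ? = 114, so (3,3) = 34.
Column 2 must total 114; the given cells sum to 84, so (1,2) = 30.
The remaining cell in column 3 is (1,3) = 114 − 70 = 44.

44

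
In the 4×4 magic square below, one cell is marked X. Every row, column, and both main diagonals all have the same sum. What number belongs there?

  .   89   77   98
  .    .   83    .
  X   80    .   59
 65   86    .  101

Anti-diagonal is complete and sums to 326; that is the magic constant.
The remaining cell in row 1 is (1,1) = 326 − 264 = 62.
Row 4 must total 326; the given cells sum to 252, so (4,3) = 74.
The remaining cell in column 2 is (2,2) = 326 − 255 = 71.
Column 3 must total 326; the given cells sum to 234, so (3,3) = 92.
Column 4: 98 + 59 + 101 + ? = 326, so (2,4) = 68.
Row 2 must total 326; the given cells sum to 222, so (2,1) = 104.
Row 3: 80 + 92 + 59 + ? = 326, so (3,1) = 95.

95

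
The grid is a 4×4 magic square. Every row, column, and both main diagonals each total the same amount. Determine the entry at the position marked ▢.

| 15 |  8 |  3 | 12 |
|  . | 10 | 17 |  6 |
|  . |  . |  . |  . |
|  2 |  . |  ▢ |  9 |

14

Row 1 is complete and sums to 38; that is the magic constant.
Using row 2: 10 + 17 + 6 + ? → (2,1) = 38 − 33 = 5.
Using column 1: 15 + 5 + 2 + ? → (3,1) = 38 − 22 = 16.
Column 4 needs 38; the known cells sum to 27, so (3,4) = 11.
From main diagonal, 38 − (15 + 10 + 9) gives (3,3) = 4.
Anti-diagonal: 12 + 17 + 2 + ? = 38, so (3,2) = 7.
The remaining cell in column 2 is (4,2) = 38 − 25 = 13.
Column 3 must total 38; the given cells sum to 24, so (4,3) = 14.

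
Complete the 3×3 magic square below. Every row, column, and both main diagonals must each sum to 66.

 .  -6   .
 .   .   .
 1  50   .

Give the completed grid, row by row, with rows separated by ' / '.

29 -6 43 / 36 22 8 / 1 50 15

Row 3 needs 66; the known cells sum to 51, so (3,3) = 15.
Column 2: -6 + 50 + ? = 66, so (2,2) = 22.
From main diagonal, 66 − (22 + 15) gives (1,1) = 29.
Using anti-diagonal: 22 + 1 + ? → (1,3) = 66 − 23 = 43.
Column 1 needs 66; the known cells sum to 30, so (2,1) = 36.
Column 3 must total 66; the given cells sum to 58, so (2,3) = 8.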